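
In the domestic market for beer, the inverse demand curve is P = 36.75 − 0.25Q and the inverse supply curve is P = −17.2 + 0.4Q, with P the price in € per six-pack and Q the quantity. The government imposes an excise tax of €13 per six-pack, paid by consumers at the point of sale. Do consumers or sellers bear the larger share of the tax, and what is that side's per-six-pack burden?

Sellers bear the larger share: €8 per six-pack.

Rewrite in direct form: Qd = 147 − 4P and Qs = 2.5P + 43.
Before the tax: set 147 − 4P = 2.5P + 43 → P* = €16, Q* = 83.
With the tax collected from consumers, demand (in seller-price terms) shifts: Qd = 147 − 4(P + 13).
New equilibrium: consumers pay €21, sellers receive €8, Q = 63. (Wedge: Pb − Ps = 13.)
Per-six-pack burden: consumers €5, sellers €8.
Sellers take the larger share because supply is less price-elastic here (demand slope 4 vs supply slope 2.5).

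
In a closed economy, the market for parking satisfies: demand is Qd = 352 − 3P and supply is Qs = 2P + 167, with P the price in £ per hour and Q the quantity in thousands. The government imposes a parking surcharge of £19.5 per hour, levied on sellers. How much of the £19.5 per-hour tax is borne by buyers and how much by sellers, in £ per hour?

Without the tax, 352 − 3P = 2P + 167 gives 5P = 185, so P* = £37 and Q* = 241.
With the tax collected from sellers, supply shifts: Qs = 2(P − 19.5) + 167.
New equilibrium: buyers pay £44.8, sellers receive £25.3, Q = 217.6. (Wedge: Pb − Ps = 19.5.)
Burden on buyers: £7.8; on sellers: £11.7. (They sum to £19.5.)

Buyers bear £7.8 per hour; sellers bear £11.7 per hour.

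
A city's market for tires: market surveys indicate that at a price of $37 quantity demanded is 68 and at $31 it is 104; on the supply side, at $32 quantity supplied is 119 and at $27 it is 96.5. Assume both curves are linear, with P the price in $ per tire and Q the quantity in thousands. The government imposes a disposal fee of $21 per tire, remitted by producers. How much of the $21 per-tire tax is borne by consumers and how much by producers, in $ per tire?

Demand slope: (104 − 68)/(31 − 37) = -6, so Qd = 290 − 6P.
Supply slope: (96.5 − 119)/(27 − 32) = 4.5, so Qs = 4.5P − 25.
Without the tax, 290 − 6P = 4.5P − 25 gives 10.5P = 315, so P* = $30 and Q* = 110.
With the tax collected from producers, supply shifts: Qs = 4.5(P − 21) − 25.
Solving gives Q = 56 with consumers paying $39 and producers receiving $18 (the $21 wedge).
Burden on consumers: $9; on producers: $12. (They sum to $21.)
The less price-elastic side of the market bears the larger share of a per-unit tax.

Consumers bear $9 per tire; producers bear $12 per tire.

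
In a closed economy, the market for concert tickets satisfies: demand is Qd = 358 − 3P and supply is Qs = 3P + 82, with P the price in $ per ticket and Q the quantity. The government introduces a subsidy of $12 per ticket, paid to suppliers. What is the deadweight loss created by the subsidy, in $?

Before the subsidy: set 358 − 3P = 3P + 82 → P* = $46, Q* = 220.
With a per-unit subsidy paid to suppliers, each receives P + 12 per unit sold, so supply becomes Qs = 3(P + 12) + 82.
Solving gives Q = 238 with buyers paying $40 and suppliers receiving $52 (the $12 wedge).
Quantity rises by |ΔQ| = |220 − 238| = 18.
DWL = ½ · t · |ΔQ| = ½ · 12 · 18 = $108.

Deadweight loss = $108.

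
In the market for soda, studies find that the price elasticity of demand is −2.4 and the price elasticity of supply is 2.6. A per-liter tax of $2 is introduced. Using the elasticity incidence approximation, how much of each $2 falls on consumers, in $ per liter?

Incidence ratio: consumers' share ≈ εs / (εs + |εd|) = 2.6 / (2.6 + 2.4) = 0.52.
So consumers bear ≈ 0.52 × $2 = $1.04; producers bear $0.96.

Consumers bear ≈ $1.04 per liter.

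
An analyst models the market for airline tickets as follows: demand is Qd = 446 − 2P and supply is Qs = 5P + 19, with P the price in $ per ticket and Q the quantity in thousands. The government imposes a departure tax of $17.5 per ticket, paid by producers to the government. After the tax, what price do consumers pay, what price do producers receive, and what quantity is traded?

Before the tax: set 446 − 2P = 5P + 19 → P* = $61, Q* = 324.
With the tax collected from producers, supply shifts: Qs = 5(P − 17.5) + 19.
New equilibrium: consumers pay $73.5, producers receive $56, Q = 299. (Wedge: Pb − Ps = 17.5.)

Consumers pay $73.5; producers receive $56; quantity = 299.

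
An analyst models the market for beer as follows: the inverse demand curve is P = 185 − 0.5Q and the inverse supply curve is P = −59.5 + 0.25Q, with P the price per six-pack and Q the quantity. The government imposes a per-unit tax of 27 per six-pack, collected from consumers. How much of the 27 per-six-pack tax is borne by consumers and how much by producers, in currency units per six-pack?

Consumers bear 18 per six-pack; producers bear 9 per six-pack.

Inverting to Q(P) form: Qd = 370 − 2P; Qs = 4P + 238.
Before the tax: set 370 − 2P = 4P + 238 → P* = 22, Q* = 326.
With the tax collected from consumers, demand (in seller-price terms) shifts: Qd = 370 − 2(P + 27).
Solving gives Q = 290 with consumers paying 40 and producers receiving 13 (the 27 wedge).
Burden on consumers: 18; on producers: 9. (They sum to 27.)
The less price-elastic side of the market bears the larger share of a per-unit tax.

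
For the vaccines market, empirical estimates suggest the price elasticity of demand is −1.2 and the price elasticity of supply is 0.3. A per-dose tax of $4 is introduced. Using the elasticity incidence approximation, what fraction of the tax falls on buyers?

Incidence ratio: buyers' share ≈ εs / (εs + |εd|) = 0.3 / (0.3 + 1.2) = 0.2.
Supply is the less elastic side, so buyers bear the smaller share.

Buyers' share ≈ 0.2.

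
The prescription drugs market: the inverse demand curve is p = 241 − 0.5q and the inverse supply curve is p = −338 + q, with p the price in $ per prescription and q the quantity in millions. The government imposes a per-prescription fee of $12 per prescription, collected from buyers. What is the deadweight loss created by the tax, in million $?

Deadweight loss = $48 million.

Inverting to q(p) form: qd = 482 − 2p; qs = p + 338.
Before the tax: set 482 − 2p = p + 338 → p* = $48, q* = 386.
With the tax collected from buyers, demand (in seller-price terms) shifts: qd = 482 − 2(p + 12).
Solving gives q = 378 with buyers paying $52 and sellers receiving $40 (the $12 wedge).
Quantity falls by |ΔQ| = |386 − 378| = 8.
DWL = ½ · t · |ΔQ| = ½ · 12 · 8 = $48.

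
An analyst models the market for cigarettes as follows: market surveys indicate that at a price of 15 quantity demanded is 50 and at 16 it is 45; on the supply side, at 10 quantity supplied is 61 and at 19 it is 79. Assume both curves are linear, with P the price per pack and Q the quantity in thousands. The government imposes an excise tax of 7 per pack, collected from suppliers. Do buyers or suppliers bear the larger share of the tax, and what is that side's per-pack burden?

Suppliers bear the larger share: 5 per pack.

Demand slope: (45 − 50)/(16 − 15) = -5, so Qd = 125 − 5P.
Supply slope: (79 − 61)/(19 − 10) = 2, so Qs = 2P + 41.
Before the tax: set 125 − 5P = 2P + 41 → P* = 12, Q* = 65.
With the tax collected from suppliers, supply shifts: Qs = 2(P − 7) + 41.
New equilibrium: buyers pay 14, suppliers receive 7, Q = 55. (Wedge: Pb − Ps = 7.)
Per-pack burden: buyers 2, suppliers 5.
Suppliers take the larger share because supply is less price-elastic here (demand slope 5 vs supply slope 2).
The less price-elastic side of the market bears the larger share of a per-unit tax.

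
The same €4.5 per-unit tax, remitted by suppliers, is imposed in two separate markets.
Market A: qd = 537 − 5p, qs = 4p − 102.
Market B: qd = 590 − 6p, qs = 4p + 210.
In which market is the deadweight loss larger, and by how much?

Market A: pre-tax p* = €71, q* = 182; post-tax q = 172; deadweight loss = €22.5.
Market B: pre-tax p* = €38, q* = 362; post-tax q = 351.2; deadweight loss = €24.3.
Difference: €22.5 vs €24.3 → market B is larger by €1.8.

Market B, by €1.8.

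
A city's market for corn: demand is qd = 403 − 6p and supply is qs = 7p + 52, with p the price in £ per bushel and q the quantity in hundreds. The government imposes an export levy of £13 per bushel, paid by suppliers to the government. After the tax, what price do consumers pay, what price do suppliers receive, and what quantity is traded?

Before the tax: set 403 − 6p = 7p + 52 → p* = £27, q* = 241.
With the tax collected from suppliers, supply shifts: qs = 7(p − 13) + 52.
New equilibrium: consumers pay £34, suppliers receive £21, q = 199. (Wedge: pb − ps = 13.)

Consumers pay £34; suppliers receive £21; quantity = 199.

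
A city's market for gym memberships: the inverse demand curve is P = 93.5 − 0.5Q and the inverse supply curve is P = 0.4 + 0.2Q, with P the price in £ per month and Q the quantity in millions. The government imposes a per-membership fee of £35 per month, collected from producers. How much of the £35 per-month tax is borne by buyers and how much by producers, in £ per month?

Buyers bear £25 per month; producers bear £10 per month.

Inverting to Q(P) form: Qd = 187 − 2P; Qs = 5P − 2.
Before the tax: set 187 − 2P = 5P − 2 → P* = £27, Q* = 133.
With the tax collected from producers, supply shifts: Qs = 5(P − 35) − 2.
Solving gives Q = 83 with buyers paying £52 and producers receiving £17 (the £35 wedge).
Burden on buyers: £25; on producers: £10. (They sum to £35.)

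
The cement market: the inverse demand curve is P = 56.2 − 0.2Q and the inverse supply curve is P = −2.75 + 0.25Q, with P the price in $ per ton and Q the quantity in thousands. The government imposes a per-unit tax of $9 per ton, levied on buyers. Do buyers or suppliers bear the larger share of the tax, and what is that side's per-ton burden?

Suppliers bear the larger share: $5 per ton.

Rewrite in direct form: Qd = 281 − 5P and Qs = 4P + 11.
Without the tax, 281 − 5P = 4P + 11 gives 9P = 270, so P* = $30 and Q* = 131.
With the tax collected from buyers, demand (in seller-price terms) shifts: Qd = 281 − 5(P + 9).
Solving gives Q = 111 with buyers paying $34 and suppliers receiving $25 (the $9 wedge).
Per-ton burden: buyers $4, suppliers $5.
Suppliers take the larger share because supply is less price-elastic here (demand slope 5 vs supply slope 4).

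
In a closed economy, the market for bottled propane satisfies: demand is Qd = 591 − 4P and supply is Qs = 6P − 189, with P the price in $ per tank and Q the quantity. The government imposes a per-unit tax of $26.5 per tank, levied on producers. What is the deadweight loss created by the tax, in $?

Before the tax: set 591 − 4P = 6P − 189 → P* = $78, Q* = 279.
With the tax collected from producers, supply shifts: Qs = 6(P − 26.5) − 189.
Solving gives Q = 215.4 with consumers paying $93.9 and producers receiving $67.4 (the $26.5 wedge).
Quantity falls by |ΔQ| = |279 − 215.4| = 63.6.
DWL = ½ · t · |ΔQ| = ½ · 26.5 · 63.6 = $842.7.

Deadweight loss = $842.7.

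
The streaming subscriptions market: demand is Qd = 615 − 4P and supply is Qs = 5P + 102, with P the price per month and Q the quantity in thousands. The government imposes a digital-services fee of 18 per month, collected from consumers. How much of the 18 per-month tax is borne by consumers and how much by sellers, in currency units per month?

Consumers bear 10 per month; sellers bear 8 per month.

Before the tax: set 615 − 4P = 5P + 102 → P* = 57, Q* = 387.
With the tax collected from consumers, demand (in seller-price terms) shifts: Qd = 615 − 4(P + 18).
Solving gives Q = 347 with consumers paying 67 and sellers receiving 49 (the 18 wedge).
Burden on consumers: 10; on sellers: 8. (They sum to 18.)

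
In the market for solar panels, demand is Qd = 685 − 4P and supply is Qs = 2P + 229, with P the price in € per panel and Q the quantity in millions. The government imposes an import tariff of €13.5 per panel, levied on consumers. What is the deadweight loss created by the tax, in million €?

Without the tax, 685 − 4P = 2P + 229 gives 6P = 456, so P* = €76 and Q* = 381.
With the tax collected from consumers, demand (in seller-price terms) shifts: Qd = 685 − 4(P + 13.5).
New equilibrium: consumers pay €80.5, suppliers receive €67, Q = 363. (Wedge: Pb − Ps = 13.5.)
Quantity falls by |ΔQ| = |381 − 363| = 18.
DWL = ½ · t · |ΔQ| = ½ · 13.5 · 18 = €121.5.

Deadweight loss = €121.5 million.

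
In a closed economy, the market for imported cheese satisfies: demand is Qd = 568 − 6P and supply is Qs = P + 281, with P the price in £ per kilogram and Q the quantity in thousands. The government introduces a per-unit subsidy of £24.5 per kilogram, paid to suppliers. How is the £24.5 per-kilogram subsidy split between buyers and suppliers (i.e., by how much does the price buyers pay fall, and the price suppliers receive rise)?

Buyers gain £3.5 per kilogram; suppliers gain £21 per kilogram.

Without the subsidy, 568 − 6P = P + 281 gives 7P = 287, so P* = £41 and Q* = 322.
With a per-unit subsidy paid to suppliers, each receives P + 24.5 per unit sold, so supply becomes Qs = (P + 24.5) + 281.
Solving gives Q = 343 with buyers paying £37.5 and suppliers receiving £62 (the £24.5 wedge).
Gain to buyers: £3.5; to suppliers: £21. (They sum to £24.5.)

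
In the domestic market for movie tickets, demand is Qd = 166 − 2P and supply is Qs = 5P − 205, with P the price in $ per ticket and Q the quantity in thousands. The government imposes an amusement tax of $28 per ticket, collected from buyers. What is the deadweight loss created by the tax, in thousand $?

Without the tax, 166 − 2P = 5P − 205 gives 7P = 371, so P* = $53 and Q* = 60.
With the tax collected from buyers, demand (in seller-price terms) shifts: Qd = 166 − 2(P + 28).
New equilibrium: buyers pay $73, producers receive $45, Q = 20. (Wedge: Pb − Ps = 28.)
Quantity falls by |ΔQ| = |60 − 20| = 40.
DWL = ½ · t · |ΔQ| = ½ · 28 · 40 = $560.

Deadweight loss = $560 thousand.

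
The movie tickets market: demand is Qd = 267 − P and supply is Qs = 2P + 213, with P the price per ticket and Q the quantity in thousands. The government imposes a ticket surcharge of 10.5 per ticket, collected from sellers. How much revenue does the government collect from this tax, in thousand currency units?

Tax revenue = 2541 thousand.

Before the tax: set 267 − P = 2P + 213 → P* = 18, Q* = 249.
With the tax collected from sellers, supply shifts: Qs = 2(P − 10.5) + 213.
New equilibrium: buyers pay 25, sellers receive 14.5, Q = 242. (Wedge: Pb − Ps = 10.5.)
Revenue = t · Q = 10.5 · 242 = 2541.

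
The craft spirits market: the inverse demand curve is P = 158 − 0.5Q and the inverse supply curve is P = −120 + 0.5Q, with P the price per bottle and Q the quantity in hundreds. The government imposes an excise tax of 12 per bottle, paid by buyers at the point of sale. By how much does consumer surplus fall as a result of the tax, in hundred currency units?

Inverting to Q(P) form: Qd = 316 − 2P; Qs = 2P + 240.
Before the tax: set 316 − 2P = 2P + 240 → P* = 19, Q* = 278.
With the tax collected from buyers, demand (in seller-price terms) shifts: Qd = 316 − 2(P + 12).
Solving gives Q = 266 with buyers paying 25 and producers receiving 13 (the 12 wedge).
ΔCS is the trapezoid between Q = 266 and Q = 278 of height 6: ½ · (278 + 266) · 6 = 1632.

Consumer surplus falls by 1632 hundred.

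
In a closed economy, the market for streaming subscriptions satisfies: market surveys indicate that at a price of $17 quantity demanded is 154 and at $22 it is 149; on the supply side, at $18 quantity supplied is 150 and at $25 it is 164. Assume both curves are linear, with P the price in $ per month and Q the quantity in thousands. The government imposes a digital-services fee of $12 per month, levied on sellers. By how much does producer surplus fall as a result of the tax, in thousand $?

Demand slope: (149 − 154)/(22 − 17) = -1, so Qd = 171 − P.
Supply slope: (164 − 150)/(25 − 18) = 2, so Qs = 2P + 114.
Before the tax: set 171 − P = 2P + 114 → P* = $19, Q* = 152.
With the tax collected from sellers, supply shifts: Qs = 2(P − 12) + 114.
New equilibrium: buyers pay $27, sellers receive $15, Q = 144. (Wedge: Pb − Ps = 12.)
ΔPS is the trapezoid between Q = 144 and Q = 152 of height $4: ½ · (152 + 144) · 4 = $592.

Producer surplus falls by $592 thousand.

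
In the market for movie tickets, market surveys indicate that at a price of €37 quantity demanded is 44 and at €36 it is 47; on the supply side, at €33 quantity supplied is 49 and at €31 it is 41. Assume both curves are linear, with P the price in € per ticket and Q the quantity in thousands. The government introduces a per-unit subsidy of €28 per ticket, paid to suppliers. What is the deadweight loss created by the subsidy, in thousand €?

Demand slope: (47 − 44)/(36 − 37) = -3, so Qd = 155 − 3P.
Supply slope: (41 − 49)/(31 − 33) = 4, so Qs = 4P − 83.
Without the subsidy, 155 − 3P = 4P − 83 gives 7P = 238, so P* = €34 and Q* = 53.
With a per-unit subsidy paid to suppliers, each receives P + 28 per unit sold, so supply becomes Qs = 4(P + 28) − 83.
New equilibrium: buyers pay €18, suppliers receive €46, Q = 101. (Wedge: Pb − Ps = −28.)
Quantity rises by |ΔQ| = |53 − 101| = 48.
DWL = ½ · t · |ΔQ| = ½ · 28 · 48 = €672.

Deadweight loss = €672 thousand.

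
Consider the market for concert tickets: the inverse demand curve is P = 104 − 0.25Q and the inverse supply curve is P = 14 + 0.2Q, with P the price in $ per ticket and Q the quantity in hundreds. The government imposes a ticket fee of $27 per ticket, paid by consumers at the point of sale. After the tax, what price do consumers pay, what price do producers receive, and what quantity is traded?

Rewrite in direct form: Qd = 416 − 4P and Qs = 5P − 70.
Without the tax, 416 − 4P = 5P − 70 gives 9P = 486, so P* = $54 and Q* = 200.
With the tax collected from consumers, demand (in seller-price terms) shifts: Qd = 416 − 4(P + 27).
New equilibrium: consumers pay $69, producers receive $42, Q = 140. (Wedge: Pb − Ps = 27.)
The less price-elastic side of the market bears the larger share of a per-unit tax.

Consumers pay $69; producers receive $42; quantity = 140.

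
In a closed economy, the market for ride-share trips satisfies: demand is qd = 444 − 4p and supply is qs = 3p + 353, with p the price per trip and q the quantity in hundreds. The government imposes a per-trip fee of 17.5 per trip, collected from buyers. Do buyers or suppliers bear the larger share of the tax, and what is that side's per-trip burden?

Suppliers bear the larger share: 10 per trip.

Before the tax: set 444 − 4p = 3p + 353 → p* = 13, q* = 392.
With the tax collected from buyers, demand (in seller-price terms) shifts: qd = 444 − 4(p + 17.5).
Solving gives q = 362 with buyers paying 20.5 and suppliers receiving 3 (the 17.5 wedge).
Per-trip burden: buyers 7.5, suppliers 10.
Suppliers take the larger share because supply is less price-elastic here (demand slope 4 vs supply slope 3).
The less price-elastic side of the market bears the larger share of a per-unit tax.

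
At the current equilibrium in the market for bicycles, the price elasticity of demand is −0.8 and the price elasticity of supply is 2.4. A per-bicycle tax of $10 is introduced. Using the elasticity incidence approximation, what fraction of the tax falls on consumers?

Incidence ratio: consumers' share ≈ εs / (εs + |εd|) = 2.4 / (2.4 + 0.8) = 0.75.
Supply is the more elastic side, so consumers bear the larger share.

Consumers' share ≈ 0.75.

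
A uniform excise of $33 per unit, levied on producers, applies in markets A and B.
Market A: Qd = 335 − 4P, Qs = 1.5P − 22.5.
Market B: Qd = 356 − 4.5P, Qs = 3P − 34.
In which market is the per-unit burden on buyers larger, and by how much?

Market A: pre-tax P* = $65, Q* = 75; post-tax Q = 39; per-unit burden on buyers = $9.
Market B: pre-tax P* = $52, Q* = 122; post-tax Q = 62.6; per-unit burden on buyers = $13.2.
Difference: $9 vs $13.2 → market B is larger by $4.2.

Market B, by $4.2.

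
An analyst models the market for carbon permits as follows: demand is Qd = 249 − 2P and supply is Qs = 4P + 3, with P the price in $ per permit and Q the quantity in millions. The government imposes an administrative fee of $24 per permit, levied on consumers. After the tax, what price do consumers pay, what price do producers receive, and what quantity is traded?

Consumers pay $57; producers receive $33; quantity = 135.

Before the tax: set 249 − 2P = 4P + 3 → P* = $41, Q* = 167.
With the tax collected from consumers, demand (in seller-price terms) shifts: Qd = 249 − 2(P + 24).
Solving gives Q = 135 with consumers paying $57 and producers receiving $33 (the $24 wedge).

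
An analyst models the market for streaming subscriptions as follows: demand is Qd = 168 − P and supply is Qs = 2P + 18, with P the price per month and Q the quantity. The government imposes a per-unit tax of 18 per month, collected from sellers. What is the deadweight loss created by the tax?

Without the tax, 168 − P = 2P + 18 gives 3P = 150, so P* = 50 and Q* = 118.
With the tax collected from sellers, supply shifts: Qs = 2(P − 18) + 18.
New equilibrium: consumers pay 62, sellers receive 44, Q = 106. (Wedge: Pb − Ps = 18.)
Quantity falls by |ΔQ| = |118 − 106| = 12.
DWL = ½ · t · |ΔQ| = ½ · 18 · 12 = 108.

Deadweight loss = 108.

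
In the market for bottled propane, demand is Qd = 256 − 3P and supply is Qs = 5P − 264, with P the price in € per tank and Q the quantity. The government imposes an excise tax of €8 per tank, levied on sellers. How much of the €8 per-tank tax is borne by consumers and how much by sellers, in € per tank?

Without the tax, 256 − 3P = 5P − 264 gives 8P = 520, so P* = €65 and Q* = 61.
With the tax collected from sellers, supply shifts: Qs = 5(P − 8) − 264.
Solving gives Q = 46 with consumers paying €70 and sellers receiving €62 (the €8 wedge).
Burden on consumers: €5; on sellers: €3. (They sum to €8.)

Consumers bear €5 per tank; sellers bear €3 per tank.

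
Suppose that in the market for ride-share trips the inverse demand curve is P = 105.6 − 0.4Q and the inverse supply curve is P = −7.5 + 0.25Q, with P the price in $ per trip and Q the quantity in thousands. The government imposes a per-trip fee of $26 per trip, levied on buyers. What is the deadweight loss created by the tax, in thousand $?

Deadweight loss = $520 thousand.

Rewrite in direct form: Qd = 264 − 2.5P and Qs = 4P + 30.
Before the tax: set 264 − 2.5P = 4P + 30 → P* = $36, Q* = 174.
With the tax collected from buyers, demand (in seller-price terms) shifts: Qd = 264 − 2.5(P + 26).
New equilibrium: buyers pay $52, producers receive $26, Q = 134. (Wedge: Pb − Ps = 26.)
Quantity falls by |ΔQ| = |174 − 134| = 40.
DWL = ½ · t · |ΔQ| = ½ · 26 · 40 = $520.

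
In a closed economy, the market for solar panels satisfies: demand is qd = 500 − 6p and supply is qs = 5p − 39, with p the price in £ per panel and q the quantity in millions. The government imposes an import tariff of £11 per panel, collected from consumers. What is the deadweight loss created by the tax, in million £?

Deadweight loss = £165 million.

Before the tax: set 500 − 6p = 5p − 39 → p* = £49, q* = 206.
With the tax collected from consumers, demand (in seller-price terms) shifts: qd = 500 − 6(p + 11).
New equilibrium: consumers pay £54, producers receive £43, q = 176. (Wedge: pb − ps = 11.)
Quantity falls by |ΔQ| = |206 − 176| = 30.
DWL = ½ · t · |ΔQ| = ½ · 11 · 30 = £165.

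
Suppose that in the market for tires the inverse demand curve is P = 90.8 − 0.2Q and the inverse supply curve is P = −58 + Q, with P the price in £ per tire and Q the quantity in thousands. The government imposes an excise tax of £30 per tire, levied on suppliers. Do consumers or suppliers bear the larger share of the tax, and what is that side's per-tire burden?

Suppliers bear the larger share: £25 per tire.

Inverting to Q(P) form: Qd = 454 − 5P; Qs = P + 58.
Before the tax: set 454 − 5P = P + 58 → P* = £66, Q* = 124.
With the tax collected from suppliers, supply shifts: Qs = (P − 30) + 58.
New equilibrium: consumers pay £71, suppliers receive £41, Q = 99. (Wedge: Pb − Ps = 30.)
Per-tire burden: consumers £5, suppliers £25.
Suppliers take the larger share because supply is less price-elastic here (demand slope 5 vs supply slope 1).
The less price-elastic side of the market bears the larger share of a per-unit tax.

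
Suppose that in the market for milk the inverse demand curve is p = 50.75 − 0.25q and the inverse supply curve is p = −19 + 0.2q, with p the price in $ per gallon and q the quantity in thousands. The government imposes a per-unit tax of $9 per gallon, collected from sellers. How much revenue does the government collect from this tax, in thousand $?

Rewrite in direct form: qd = 203 − 4p and qs = 5p + 95.
Before the tax: set 203 − 4p = 5p + 95 → p* = $12, q* = 155.
With the tax collected from sellers, supply shifts: qs = 5(p − 9) + 95.
Solving gives q = 135 with buyers paying $17 and sellers receiving $8 (the $9 wedge).
Revenue = t · Q = 9 · 135 = $1215.

Tax revenue = $1215 thousand.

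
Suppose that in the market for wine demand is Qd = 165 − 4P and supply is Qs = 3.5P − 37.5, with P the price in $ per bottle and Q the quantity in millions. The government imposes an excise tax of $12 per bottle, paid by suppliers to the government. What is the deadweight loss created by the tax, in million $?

Without the tax, 165 − 4P = 3.5P − 37.5 gives 7.5P = 202.5, so P* = $27 and Q* = 57.
With the tax collected from suppliers, supply shifts: Qs = 3.5(P − 12) − 37.5.
Solving gives Q = 34.6 with consumers paying $32.6 and suppliers receiving $20.6 (the $12 wedge).
Quantity falls by |ΔQ| = |57 − 34.6| = 22.4.
DWL = ½ · t · |ΔQ| = ½ · 12 · 22.4 = $134.4.

Deadweight loss = $134.4 million.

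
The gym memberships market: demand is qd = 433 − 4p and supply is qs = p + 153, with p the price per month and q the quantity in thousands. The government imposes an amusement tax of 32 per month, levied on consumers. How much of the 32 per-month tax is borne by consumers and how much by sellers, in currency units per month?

Before the tax: set 433 − 4p = p + 153 → p* = 56, q* = 209.
With the tax collected from consumers, demand (in seller-price terms) shifts: qd = 433 − 4(p + 32).
Solving gives q = 183.4 with consumers paying 62.4 and sellers receiving 30.4 (the 32 wedge).
Burden on consumers: 6.4; on sellers: 25.6. (They sum to 32.)

Consumers bear 6.4 per month; sellers bear 25.6 per month.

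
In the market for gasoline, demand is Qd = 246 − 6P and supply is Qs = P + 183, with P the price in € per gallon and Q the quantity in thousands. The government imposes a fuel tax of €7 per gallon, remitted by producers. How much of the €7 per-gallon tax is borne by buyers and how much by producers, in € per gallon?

Without the tax, 246 − 6P = P + 183 gives 7P = 63, so P* = €9 and Q* = 192.
With the tax collected from producers, supply shifts: Qs = (P − 7) + 183.
New equilibrium: buyers pay €10, producers receive €3, Q = 186. (Wedge: Pb − Ps = 7.)
Burden on buyers: €1; on producers: €6. (They sum to €7.)
The less price-elastic side of the market bears the larger share of a per-unit tax.

Buyers bear €1 per gallon; producers bear €6 per gallon.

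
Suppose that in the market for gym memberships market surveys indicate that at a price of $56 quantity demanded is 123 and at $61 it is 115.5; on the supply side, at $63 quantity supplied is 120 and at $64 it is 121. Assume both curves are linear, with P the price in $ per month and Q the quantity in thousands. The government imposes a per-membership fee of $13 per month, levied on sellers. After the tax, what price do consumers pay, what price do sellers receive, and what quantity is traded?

Demand slope: (115.5 − 123)/(61 − 56) = -1.5, so Qd = 207 − 1.5P.
Supply slope: (121 − 120)/(64 − 63) = 1, so Qs = P + 57.
Before the tax: set 207 − 1.5P = P + 57 → P* = $60, Q* = 117.
With the tax collected from sellers, supply shifts: Qs = (P − 13) + 57.
New equilibrium: consumers pay $65.2, sellers receive $52.2, Q = 109.2. (Wedge: Pb − Ps = 13.)
The less price-elastic side of the market bears the larger share of a per-unit tax.

Consumers pay $65.2; sellers receive $52.2; quantity = 109.2.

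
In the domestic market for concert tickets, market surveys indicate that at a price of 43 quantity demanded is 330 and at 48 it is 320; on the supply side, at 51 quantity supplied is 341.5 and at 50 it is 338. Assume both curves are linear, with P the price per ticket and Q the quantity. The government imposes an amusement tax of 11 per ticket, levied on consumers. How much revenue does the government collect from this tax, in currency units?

Tax revenue = 3410.

Demand slope: (320 − 330)/(48 − 43) = -2, so Qd = 416 − 2P.
Supply slope: (338 − 341.5)/(50 − 51) = 3.5, so Qs = 3.5P + 163.
Before the tax: set 416 − 2P = 3.5P + 163 → P* = 46, Q* = 324.
With the tax collected from consumers, demand (in seller-price terms) shifts: Qd = 416 − 2(P + 11).
New equilibrium: consumers pay 53, producers receive 42, Q = 310. (Wedge: Pb − Ps = 11.)
Revenue = t · Q = 11 · 310 = 3410.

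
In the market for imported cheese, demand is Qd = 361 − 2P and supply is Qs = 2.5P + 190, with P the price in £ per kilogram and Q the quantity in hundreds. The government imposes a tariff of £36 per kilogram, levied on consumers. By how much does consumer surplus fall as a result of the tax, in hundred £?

Before the tax: set 361 − 2P = 2.5P + 190 → P* = £38, Q* = 285.
With the tax collected from consumers, demand (in seller-price terms) shifts: Qd = 361 − 2(P + 36).
Solving gives Q = 245 with consumers paying £58 and sellers receiving £22 (the £36 wedge).
ΔCS is the trapezoid between Q = 245 and Q = 285 of height £20: ½ · (285 + 245) · 20 = £5300.

Consumer surplus falls by £5300 hundred.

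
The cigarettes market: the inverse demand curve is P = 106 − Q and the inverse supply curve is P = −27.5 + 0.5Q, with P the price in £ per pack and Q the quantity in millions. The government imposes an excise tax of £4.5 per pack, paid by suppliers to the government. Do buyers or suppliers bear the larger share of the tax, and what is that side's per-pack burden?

Buyers bear the larger share: £3 per pack.

Rewrite in direct form: Qd = 106 − P and Qs = 2P + 55.
Without the tax, 106 − P = 2P + 55 gives 3P = 51, so P* = £17 and Q* = 89.
With the tax collected from suppliers, supply shifts: Qs = 2(P − 4.5) + 55.
New equilibrium: buyers pay £20, suppliers receive £15.5, Q = 86. (Wedge: Pb − Ps = 4.5.)
Per-pack burden: buyers £3, suppliers £1.5.
Buyers take the larger share because demand is less price-elastic here (demand slope 1 vs supply slope 2).
The less price-elastic side of the market bears the larger share of a per-unit tax.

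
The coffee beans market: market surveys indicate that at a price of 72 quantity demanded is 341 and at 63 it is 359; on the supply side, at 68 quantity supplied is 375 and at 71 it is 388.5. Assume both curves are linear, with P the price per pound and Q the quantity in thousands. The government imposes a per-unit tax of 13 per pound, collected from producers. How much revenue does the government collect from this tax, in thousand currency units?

Demand slope: (359 − 341)/(63 − 72) = -2, so Qd = 485 − 2P.
Supply slope: (388.5 − 375)/(71 − 68) = 4.5, so Qs = 4.5P + 69.
Before the tax: set 485 − 2P = 4.5P + 69 → P* = 64, Q* = 357.
With the tax collected from producers, supply shifts: Qs = 4.5(P − 13) + 69.
New equilibrium: consumers pay 73, producers receive 60, Q = 339. (Wedge: Pb − Ps = 13.)
Revenue = t · Q = 13 · 339 = 4407.

Tax revenue = 4407 thousand.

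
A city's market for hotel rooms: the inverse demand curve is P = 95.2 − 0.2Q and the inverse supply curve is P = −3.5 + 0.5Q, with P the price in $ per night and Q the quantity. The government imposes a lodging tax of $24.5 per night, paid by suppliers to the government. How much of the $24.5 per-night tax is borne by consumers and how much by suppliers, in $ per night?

Rewrite in direct form: Qd = 476 − 5P and Qs = 2P + 7.
Without the tax, 476 − 5P = 2P + 7 gives 7P = 469, so P* = $67 and Q* = 141.
With the tax collected from suppliers, supply shifts: Qs = 2(P − 24.5) + 7.
New equilibrium: consumers pay $74, suppliers receive $49.5, Q = 106. (Wedge: Pb − Ps = 24.5.)
Burden on consumers: $7; on suppliers: $17.5. (They sum to $24.5.)

Consumers bear $7 per night; suppliers bear $17.5 per night.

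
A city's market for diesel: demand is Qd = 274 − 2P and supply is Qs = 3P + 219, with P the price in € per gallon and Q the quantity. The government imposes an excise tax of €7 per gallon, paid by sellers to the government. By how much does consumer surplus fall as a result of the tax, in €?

Without the tax, 274 − 2P = 3P + 219 gives 5P = 55, so P* = €11 and Q* = 252.
With the tax collected from sellers, supply shifts: Qs = 3(P − 7) + 219.
Solving gives Q = 243.6 with buyers paying €15.2 and sellers receiving €8.2 (the €7 wedge).
ΔCS is the trapezoid between Q = 243.6 and Q = 252 of height €4.2: ½ · (252 + 243.6) · 4.2 = €1040.76.

Consumer surplus falls by €1040.76.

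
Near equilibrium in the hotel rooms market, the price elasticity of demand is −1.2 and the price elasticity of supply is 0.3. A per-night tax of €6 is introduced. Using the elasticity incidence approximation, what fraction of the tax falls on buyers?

Buyers' share ≈ 0.2.

Incidence ratio: buyers' share ≈ εs / (εs + |εd|) = 0.3 / (0.3 + 1.2) = 0.2.
Supply is the less elastic side, so buyers bear the smaller share.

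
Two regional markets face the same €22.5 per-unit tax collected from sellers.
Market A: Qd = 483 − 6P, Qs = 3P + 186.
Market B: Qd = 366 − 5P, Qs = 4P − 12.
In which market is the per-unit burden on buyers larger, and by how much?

Market B, by €2.5.

Market A: pre-tax P* = €33, Q* = 285; post-tax Q = 240; per-unit burden on buyers = €7.5.
Market B: pre-tax P* = €42, Q* = 156; post-tax Q = 106; per-unit burden on buyers = €10.
Difference: €7.5 vs €10 → market B is larger by €2.5.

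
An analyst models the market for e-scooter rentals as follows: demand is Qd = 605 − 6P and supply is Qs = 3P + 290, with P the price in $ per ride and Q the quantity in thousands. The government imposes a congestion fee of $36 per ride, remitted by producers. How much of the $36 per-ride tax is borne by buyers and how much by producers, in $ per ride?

Buyers bear $12 per ride; producers bear $24 per ride.

Without the tax, 605 − 6P = 3P + 290 gives 9P = 315, so P* = $35 and Q* = 395.
With the tax collected from producers, supply shifts: Qs = 3(P − 36) + 290.
New equilibrium: buyers pay $47, producers receive $11, Q = 323. (Wedge: Pb − Ps = 36.)
Burden on buyers: $12; on producers: $24. (They sum to $36.)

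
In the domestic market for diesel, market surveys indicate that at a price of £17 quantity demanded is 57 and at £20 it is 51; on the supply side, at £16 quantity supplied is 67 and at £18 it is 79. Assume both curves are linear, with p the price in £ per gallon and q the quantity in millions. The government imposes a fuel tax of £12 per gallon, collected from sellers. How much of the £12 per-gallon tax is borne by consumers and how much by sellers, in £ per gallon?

Consumers bear £9 per gallon; sellers bear £3 per gallon.

Demand slope: (51 − 57)/(20 − 17) = -2, so qd = 91 − 2p.
Supply slope: (79 − 67)/(18 − 16) = 6, so qs = 6p − 29.
Before the tax: set 91 − 2p = 6p − 29 → p* = £15, q* = 61.
With the tax collected from sellers, supply shifts: qs = 6(p − 12) − 29.
New equilibrium: consumers pay £24, sellers receive £12, q = 43. (Wedge: pb − ps = 12.)
Burden on consumers: £9; on sellers: £3. (They sum to £12.)
The less price-elastic side of the market bears the larger share of a per-unit tax.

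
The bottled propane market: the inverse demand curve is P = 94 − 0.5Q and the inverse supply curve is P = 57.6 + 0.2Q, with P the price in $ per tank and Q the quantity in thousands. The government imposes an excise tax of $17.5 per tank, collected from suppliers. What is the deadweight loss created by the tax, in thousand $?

Inverting to Q(P) form: Qd = 188 − 2P; Qs = 5P − 288.
Before the tax: set 188 − 2P = 5P − 288 → P* = $68, Q* = 52.
With the tax collected from suppliers, supply shifts: Qs = 5(P − 17.5) − 288.
Solving gives Q = 27 with buyers paying $80.5 and suppliers receiving $63 (the $17.5 wedge).
Quantity falls by |ΔQ| = |52 − 27| = 25.
DWL = ½ · t · |ΔQ| = ½ · 17.5 · 25 = $218.75.

Deadweight loss = $218.75 thousand.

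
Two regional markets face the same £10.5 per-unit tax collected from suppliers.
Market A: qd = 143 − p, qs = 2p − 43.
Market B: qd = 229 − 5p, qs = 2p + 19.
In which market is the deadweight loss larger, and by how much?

Market B, by £42.

Market A: pre-tax p* = £62, q* = 81; post-tax q = 74; deadweight loss = £36.75.
Market B: pre-tax p* = £30, q* = 79; post-tax q = 64; deadweight loss = £78.75.
Difference: £36.75 vs £78.75 → market B is larger by £42.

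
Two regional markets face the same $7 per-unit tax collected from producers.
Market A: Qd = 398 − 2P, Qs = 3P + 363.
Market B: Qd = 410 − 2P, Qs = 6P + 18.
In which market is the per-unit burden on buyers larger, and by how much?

Market B, by $1.05.

Market A: pre-tax P* = $7, Q* = 384; post-tax Q = 375.6; per-unit burden on buyers = $4.2.
Market B: pre-tax P* = $49, Q* = 312; post-tax Q = 301.5; per-unit burden on buyers = $5.25.
Difference: $4.2 vs $5.25 → market B is larger by $1.05.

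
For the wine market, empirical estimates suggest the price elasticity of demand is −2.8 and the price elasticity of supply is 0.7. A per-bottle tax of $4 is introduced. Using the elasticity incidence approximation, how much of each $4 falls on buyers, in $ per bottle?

Incidence ratio: buyers' share ≈ εs / (εs + |εd|) = 0.7 / (0.7 + 2.8) = 0.2.
So buyers bear ≈ 0.2 × $4 = $0.8; suppliers bear $3.2.

Buyers bear ≈ $0.8 per bottle.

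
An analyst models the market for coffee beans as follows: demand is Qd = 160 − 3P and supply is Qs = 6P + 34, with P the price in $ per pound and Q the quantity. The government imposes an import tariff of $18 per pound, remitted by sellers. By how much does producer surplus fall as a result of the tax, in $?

Without the tax, 160 − 3P = 6P + 34 gives 9P = 126, so P* = $14 and Q* = 118.
With the tax collected from sellers, supply shifts: Qs = 6(P − 18) + 34.
New equilibrium: buyers pay $26, sellers receive $8, Q = 82. (Wedge: Pb − Ps = 18.)
ΔPS is the trapezoid between Q = 82 and Q = 118 of height $6: ½ · (118 + 82) · 6 = $600.

Producer surplus falls by $600.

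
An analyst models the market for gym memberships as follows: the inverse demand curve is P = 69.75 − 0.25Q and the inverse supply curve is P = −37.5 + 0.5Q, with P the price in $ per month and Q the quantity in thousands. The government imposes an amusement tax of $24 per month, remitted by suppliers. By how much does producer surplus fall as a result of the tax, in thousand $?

Producer surplus falls by $2032 thousand.

Rewrite in direct form: Qd = 279 − 4P and Qs = 2P + 75.
Before the tax: set 279 − 4P = 2P + 75 → P* = $34, Q* = 143.
With the tax collected from suppliers, supply shifts: Qs = 2(P − 24) + 75.
Solving gives Q = 111 with consumers paying $42 and suppliers receiving $18 (the $24 wedge).
ΔPS is the trapezoid between Q = 111 and Q = 143 of height $16: ½ · (143 + 111) · 16 = $2032.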